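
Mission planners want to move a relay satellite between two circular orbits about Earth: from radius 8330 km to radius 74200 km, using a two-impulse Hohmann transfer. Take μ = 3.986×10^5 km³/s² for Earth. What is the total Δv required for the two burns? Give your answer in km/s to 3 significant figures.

The Hohmann ellipse has a_t = (r₁ + r₂)/2 = 41265 km.
Circular speed at r₁: v₁ = √(μ/r₁) = √(3.986×10^5/8330) = 6.91745 km/s.
Transfer-orbit speed at r₁ (v² = μ(2/r − 1/a)): v_p = √[μ(2/r₁ − 1/a_t)] = 9.27592 km/s.
First burn Δv₁ = |v_p − v₁| = 2.3585 km/s.
At r₂, v₂ = √(μ/r₂) = 2.3178 km/s.
Transfer-orbit speed at r₂: v_a = √[μ(2/r₂ − 1/a_t)] = 1.0414 km/s.
Second burn Δv₂ = |v₂ − v_a| = 1.2764 km/s.
Δv = Δv₁ + Δv₂ = 2.3585 + 1.2764 = 3.635 km/s.

Δv = 3.63 km/s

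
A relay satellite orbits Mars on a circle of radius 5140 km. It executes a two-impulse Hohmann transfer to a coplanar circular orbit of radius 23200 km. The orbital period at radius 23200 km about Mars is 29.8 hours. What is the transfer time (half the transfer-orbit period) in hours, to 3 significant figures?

From Kepler's third law T² = 4π²r³/μ at r = 23200 km, T = 29.8 hours = 29.8 × 3600 s = 1.0728×10^5 s: μ = 4π²r³/T² = 42833.8 km³/s².
Semi-major axis of the transfer orbit: a_t = (5140 + 23200)/2 = 14170 km.
By Kepler's third law the transfer-orbit period is T = 2π√(a_t³/μ), so t = T/2 = 25600 s.
Converting: 25600 s ÷ 3600 s/hour = 7.11 hours.

t = 7.11 hours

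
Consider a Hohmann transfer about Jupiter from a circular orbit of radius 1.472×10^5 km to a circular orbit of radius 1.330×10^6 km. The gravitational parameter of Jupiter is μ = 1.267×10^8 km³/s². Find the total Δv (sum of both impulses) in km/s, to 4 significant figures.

Δv = 15.43 km/s

Semi-major axis of the transfer orbit: a_t = (1.472×10^5 + 1.330×10^6)/2 = 7.386×10^5 km.
At r₁ the circular-orbit speed is v₁ = √(μ/r₁) = 29.34 km/s.
On the transfer ellipse at r₁, v² = μ(2/r − 1/a) gives v_p = √[μ(2/r₁ − 1/a_t)] = 39.37 km/s.
First burn Δv₁ = |v_p − v₁| = 10.03 km/s.
Circular speed at r₂: v₂ = √(μ/r₂) = 9.760 km/s.
Transfer-orbit speed at r₂: v_a = √[μ(2/r₂ − 1/a_t)] = 4.357 km/s.
Second burn Δv₂ = |v₂ − v_a| = 5.403 km/s.
Δv = Δv₁ + Δv₂ = 10.03 + 5.403 = 15.43 km/s.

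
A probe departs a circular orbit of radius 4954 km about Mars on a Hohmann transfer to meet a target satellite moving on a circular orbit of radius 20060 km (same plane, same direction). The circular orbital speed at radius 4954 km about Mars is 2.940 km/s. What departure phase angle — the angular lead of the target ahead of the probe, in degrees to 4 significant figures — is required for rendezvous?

φ = 91.39°

From the circular-orbit relation v² = μ/r at r = 4954 km: μ = v²r = (2.940)² × 4954 = 42820.4 km³/s².
The Hohmann ellipse has a_t = (r₁ + r₂)/2 = 12507 km.
Transfer time t = π√(a_t³/μ) = 21235 s.
Target angular speed ω₂ = √(μ/r₂³) = 7.2833×10^-5 rad/s.
Angle swept by the target during transfer: ω₂·t = 1.5466 rad = 88.61°.
The probe traverses 180° on the transfer ellipse, so the target must lead by 180° − 88.61° = 91.39°.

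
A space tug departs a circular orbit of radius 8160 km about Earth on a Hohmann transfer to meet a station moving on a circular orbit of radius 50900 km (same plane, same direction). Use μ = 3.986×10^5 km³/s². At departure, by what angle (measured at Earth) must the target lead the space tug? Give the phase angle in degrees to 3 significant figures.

φ = 100°

Transfer-ellipse semi-major axis a_t = (r₁ + r₂)/2 = (8160 + 50900)/2 = 29530 km.
The half-period of the transfer ellipse is t = π√(a_t³/μ) = 25250.9 s.
Target angular speed ω₂ = √(μ/r₂³) = 5.49784×10^-5 rad/s.
Angle swept by the target during transfer: ω₂·t = 1.3883 rad = 79.54°.
Arrival is 180° from departure on the ellipse, so φ = 180° − 79.54° = 100°.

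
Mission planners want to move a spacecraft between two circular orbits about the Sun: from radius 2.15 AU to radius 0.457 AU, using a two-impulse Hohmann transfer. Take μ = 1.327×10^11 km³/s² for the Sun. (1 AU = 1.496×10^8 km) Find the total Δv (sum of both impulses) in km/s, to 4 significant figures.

Δv = 20.81 km/s

In km: r₁ = 2.15 × 1.496×10^8 = 3.2164×10^8 km; r₂ = 0.457 × 1.496×10^8 = 6.83672×10^7 km.
Transfer-ellipse semi-major axis a_t = (r₁ + r₂)/2 = (3.2164×10^8 + 6.83672×10^7)/2 = 1.950036×10^8 km.
At r₁ the circular-orbit speed is v₁ = √(μ/r₁) = 20.312 km/s.
On the transfer ellipse at r₁, vis-viva gives v_a = √[μ(2/r₁ − 1/a_t)] = 12.027 km/s.
First burn Δv₁ = |v_a − v₁| = 8.2850 km/s.
At r₂, v₂ = √(μ/r₂) = 44.057 km/s.
Transfer-orbit speed at r₂: v_p = √[μ(2/r₂ − 1/a_t)] = 56.582 km/s.
Second burn Δv₂ = |v₂ − v_p| = 12.525 km/s.
Δv = Δv₁ + Δv₂ = 8.2850 + 12.525 = 20.81 km/s.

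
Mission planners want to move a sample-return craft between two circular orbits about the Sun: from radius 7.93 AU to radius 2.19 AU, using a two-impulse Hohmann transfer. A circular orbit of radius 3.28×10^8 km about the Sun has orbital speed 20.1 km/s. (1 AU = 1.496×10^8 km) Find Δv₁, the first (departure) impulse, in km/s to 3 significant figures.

Δv₁ = 3.62 km/s

From the circular-orbit relation v² = μ/r at r = 3.28×10^8 km: μ = v²r = (20.1)² × 3.28×10^8 = 1.32515×10^11 km³/s².
In km: r₁ = 7.93 × 1.496×10^8 = 1.186328×10^9 km; r₂ = 2.19 × 1.496×10^8 = 3.27624×10^8 km.
The Hohmann ellipse has a_t = (r₁ + r₂)/2 = 7.56976×10^8 km.
On the circular orbit at r = 1.186328×10^9 km, v_c = √(μ/r) = 10.569 km/s.
Transfer-orbit speed at the same r (vis-viva, a = a_t): v_t = √[μ(2/r − 1/a_t)] = 6.9531 km/s.
Δv₁ = |v_t − v_c| = |6.9531 − 10.569| = 3.616 km/s.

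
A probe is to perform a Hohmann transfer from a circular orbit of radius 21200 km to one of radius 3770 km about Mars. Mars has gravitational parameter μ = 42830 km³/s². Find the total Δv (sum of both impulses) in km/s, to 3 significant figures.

Semi-major axis of the transfer orbit: a_t = (21200 + 3770)/2 = 12485 km.
Circular speed at r₁: v₁ = √(μ/r₁) = √(42830/21200) = 1.4214 km/s.
On the transfer ellipse at r₁, vis-viva equation gives v_a = √[μ(2/r₁ − 1/a_t)] = 0.78106 km/s.
First burn Δv₁ = |v_a − v₁| = 0.6403 km/s.
Circular speed at r₂: v₂ = √(μ/r₂) = 3.37057 km/s.
Transfer-orbit speed at r₂: v_p = √[μ(2/r₂ − 1/a_t)] = 4.39215 km/s.
Second burn Δv₂ = |v₂ − v_p| = 1.022 km/s.
Δv = Δv₁ + Δv₂ = 0.6403 + 1.022 = 1.662 km/s.

Δv = 1.66 km/s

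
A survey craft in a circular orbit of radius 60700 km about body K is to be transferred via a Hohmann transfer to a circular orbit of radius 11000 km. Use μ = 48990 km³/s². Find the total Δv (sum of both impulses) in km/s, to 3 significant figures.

The Hohmann ellipse has a_t = (r₁ + r₂)/2 = 35850 km.
Circular speed at r₁: v₁ = √(μ/r₁) = √(48990/60700) = 0.89838 km/s.
On the transfer ellipse at r₁, vis-viva gives v_a = √[μ(2/r₁ − 1/a_t)] = 0.49764 km/s.
First burn Δv₁ = |v_a − v₁| = 0.4007 km/s.
Circular speed at r₂: v₂ = √(μ/r₂) = 2.11036 km/s.
Transfer-orbit speed at r₂: v_p = √[μ(2/r₂ − 1/a_t)] = 2.74604 km/s.
Second burn Δv₂ = |v₂ − v_p| = 0.6357 km/s.
Δv = Δv₁ + Δv₂ = 0.4007 + 0.6357 = 1.036 km/s.

Δv = 1.04 km/s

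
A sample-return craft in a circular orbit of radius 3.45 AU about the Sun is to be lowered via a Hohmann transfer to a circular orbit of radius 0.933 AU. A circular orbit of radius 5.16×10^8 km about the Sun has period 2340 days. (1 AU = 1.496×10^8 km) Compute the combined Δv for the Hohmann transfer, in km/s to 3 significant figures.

From Kepler's third law T² = 4π²r³/μ at r = 5.16×10^8 km, T = 2340 days = 2340 × 86400 s = 2.02176×10^8 s: μ = 4π²r³/T² = 1.32693×10^11 km³/s².
In km: r₁ = 3.45 × 1.496×10^8 = 5.1612×10^8 km; r₂ = 0.933 × 1.496×10^8 = 1.395768×10^8 km.
Semi-major axis of the transfer orbit: a_t = (5.1612×10^8 + 1.395768×10^8)/2 = 3.278484×10^8 km.
At r₁ the circular-orbit speed is v₁ = √(μ/r₁) = 16.0343 km/s.
On the transfer ellipse at r₁, v² = μ(2/r − 1/a) gives v_a = √[μ(2/r₁ − 1/a_t)] = 10.4621 km/s.
First burn Δv₁ = |v_a − v₁| = 5.5722 km/s.
Circular speed at r₂: v₂ = √(μ/r₂) = 30.8332 km/s.
Transfer-orbit speed at r₂: v_p = √[μ(2/r₂ − 1/a_t)] = 38.6863 km/s.
Second burn Δv₂ = |v₂ − v_p| = 7.8531 km/s.
Δv = Δv₁ + Δv₂ = 5.5722 + 7.8531 = 13.43 km/s.

Δv = 13.4 km/s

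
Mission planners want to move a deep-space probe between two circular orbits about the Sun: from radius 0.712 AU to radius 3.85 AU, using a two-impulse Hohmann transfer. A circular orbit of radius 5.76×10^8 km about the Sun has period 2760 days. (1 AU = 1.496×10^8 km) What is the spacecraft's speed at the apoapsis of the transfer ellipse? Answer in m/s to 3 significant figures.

From Kepler's third law T² = 4π²r³/μ at r = 5.76×10^8 km, T = 2760 days = 2760 × 86400 s = 2.38464×10^8 s: μ = 4π²r³/T² = 1.32673×10^11 km³/s².
In km: r₁ = 0.712 × 1.496×10^8 = 1.065152×10^8 km; r₂ = 3.85 × 1.496×10^8 = 5.7596×10^8 km.
Semi-major axis of the transfer orbit: a_t = (1.065152×10^8 + 5.7596×10^8)/2 = 3.412376×10^8 km.
The apoapsis of the transfer ellipse is at r = 5.7596×10^8 km.
Vis-viva: v = √[μ(2/r − 1/a_t)] = √[1.32673×10^11 × (2/5.7596×10^8 − 1/3.412376×10^8)] = 8.480 km/s.

v = 8480 m/s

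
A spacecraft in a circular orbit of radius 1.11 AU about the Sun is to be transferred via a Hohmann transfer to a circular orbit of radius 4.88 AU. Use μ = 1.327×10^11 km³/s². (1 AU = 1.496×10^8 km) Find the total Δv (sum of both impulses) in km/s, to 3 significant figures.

Δv = 13.1 km/s

In km: r₁ = 1.11 × 1.496×10^8 = 1.66056×10^8 km; r₂ = 4.88 × 1.496×10^8 = 7.30048×10^8 km.
Semi-major axis of the transfer orbit: a_t = (1.66056×10^8 + 7.30048×10^8)/2 = 4.48052×10^8 km.
Circular speed at r₁: v₁ = √(μ/r₁) = √(1.327×10^11/1.66056×10^8) = 28.26885 km/s.
On the transfer ellipse at r₁, vis-viva gives v_p = √[μ(2/r₁ − 1/a_t)] = 36.08442 km/s.
First burn Δv₁ = |v_p − v₁| = 7.816 km/s.
At r₂, v₂ = √(μ/r₂) = 13.482 km/s.
Transfer-orbit speed at r₂: v_a = √[μ(2/r₂ − 1/a_t)] = 8.2077 km/s.
Second burn Δv₂ = |v₂ − v_a| = 5.274 km/s.
Total Δv = Δv₁ + Δv₂ = 13.09 km/s.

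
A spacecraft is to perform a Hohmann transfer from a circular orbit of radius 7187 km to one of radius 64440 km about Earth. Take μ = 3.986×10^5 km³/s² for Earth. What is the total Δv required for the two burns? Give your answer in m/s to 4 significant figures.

Δv = 3915 m/s

The Hohmann ellipse has a_t = (r₁ + r₂)/2 = 35813.5 km.
At r₁ the circular-orbit speed is v₁ = √(μ/r₁) = 7.4472 km/s.
On the transfer ellipse at r₁, vis-viva equation gives v_p = √[μ(2/r₁ − 1/a_t)] = 9.9896 km/s.
First burn Δv₁ = |v_p − v₁| = 2.542 km/s.
At r₂, v₂ = √(μ/r₂) = 2.487 km/s.
Transfer-orbit speed at r₂: v_a = √[μ(2/r₂ − 1/a_t)] = 1.114 km/s.
Second burn Δv₂ = |v₂ − v_a| = 1.373 km/s.
Total Δv = Δv₁ + Δv₂ = 3.915 km/s.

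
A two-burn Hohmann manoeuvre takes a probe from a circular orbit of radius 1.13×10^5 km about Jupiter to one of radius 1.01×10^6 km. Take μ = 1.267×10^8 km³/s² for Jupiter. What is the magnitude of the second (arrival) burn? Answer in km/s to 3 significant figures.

Transfer-ellipse semi-major axis a_t = (r₁ + r₂)/2 = (1.130×10^5 + 1.010×10^6)/2 = 5.615×10^5 km.
On the circular orbit at r = 1.010×10^6 km, v_c = √(μ/r) = 11.20 km/s.
Transfer-orbit speed at the same r (vis-viva, a = a_t): v_t = √[μ(2/r − 1/a_t)] = 5.024 km/s.
Δv₂ = |v_t − v_c| = |5.024 − 11.20| = 6.176 km/s.

Δv₂ = 6.18 km/s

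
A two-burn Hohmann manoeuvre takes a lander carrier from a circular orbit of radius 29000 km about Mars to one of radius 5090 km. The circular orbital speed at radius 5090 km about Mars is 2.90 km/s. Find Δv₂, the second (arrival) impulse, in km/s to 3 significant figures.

From the circular-orbit relation v² = μ/r at r = 5090 km: μ = v²r = (2.90)² × 5090 = 42806.9 km³/s².
The Hohmann ellipse has a_t = (r₁ + r₂)/2 = 17045 km.
Circular speed at r = 5090 km: v_c = √(μ/r) = 2.9000 km/s.
Vis-viva on the transfer ellipse at r = 5090 km gives v_t = √[μ(2/r − 1/a_t)] = 3.7827 km/s.
Δv₂ = |v_t − v_c| = |3.7827 − 2.9000| = 0.8827 km/s.

Δv₂ = 0.883 km/s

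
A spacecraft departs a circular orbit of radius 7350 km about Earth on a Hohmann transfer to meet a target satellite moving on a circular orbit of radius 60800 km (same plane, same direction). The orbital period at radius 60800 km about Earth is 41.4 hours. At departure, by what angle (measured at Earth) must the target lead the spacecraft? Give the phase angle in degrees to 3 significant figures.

φ = 104°

From Kepler's third law T² = 4π²r³/μ at r = 60800 km, T = 41.4 hours = 41.4 × 3600 s = 1.4904×10^5 s: μ = 4π²r³/T² = 3.99452×10^5 km³/s².
Semi-major axis of the transfer orbit: a_t = (7350 + 60800)/2 = 34075 km.
The half-period of the transfer ellipse is t = π√(a_t³/μ) = 31270 s.
Target angular speed ω₂ = √(μ/r₂³) = 4.216×10^-5 rad/s.
Angle swept by the target during transfer: ω₂·t = 1.318 rad = 75.52°.
Arrival is 180° from departure on the ellipse, so φ = 180° − 75.52° = 104°.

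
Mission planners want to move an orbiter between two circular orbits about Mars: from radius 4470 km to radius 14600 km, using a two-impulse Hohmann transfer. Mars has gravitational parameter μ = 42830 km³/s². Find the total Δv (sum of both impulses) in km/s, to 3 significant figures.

Transfer-ellipse semi-major axis a_t = (r₁ + r₂)/2 = (4470 + 14600)/2 = 9535 km.
At r₁ the circular-orbit speed is v₁ = √(μ/r₁) = 3.0954 km/s.
On the transfer ellipse at r₁, vis-viva gives v_p = √[μ(2/r₁ − 1/a_t)] = 3.8303 km/s.
First burn Δv₁ = |v_p − v₁| = 0.7349 km/s.
Circular speed at r₂: v₂ = √(μ/r₂) = 1.7128 km/s.
Transfer-orbit speed at r₂: v_a = √[μ(2/r₂ − 1/a_t)] = 1.1727 km/s.
Second burn Δv₂ = |v₂ − v_a| = 0.5401 km/s.
Total Δv = Δv₁ + Δv₂ = 1.275 km/s.

Δv = 1.27 km/s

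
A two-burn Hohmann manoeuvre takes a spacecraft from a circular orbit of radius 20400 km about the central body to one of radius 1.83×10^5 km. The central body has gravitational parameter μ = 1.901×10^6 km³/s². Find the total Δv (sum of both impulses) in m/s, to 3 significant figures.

Semi-major axis of the transfer orbit: a_t = (20400 + 1.830×10^5)/2 = 1.017×10^5 km.
Circular speed at r₁: v₁ = √(μ/r₁) = √(1.901×10^6/20400) = 9.65330 km/s.
Transfer-orbit speed at r₁ (vis-viva equation): v_p = √[μ(2/r₁ − 1/a_t)] = 12.9491 km/s.
First burn Δv₁ = |v_p − v₁| = 3.2958 km/s.
At r₂, v₂ = √(μ/r₂) = 3.2230 km/s.
Transfer-orbit speed at r₂: v_a = √[μ(2/r₂ − 1/a_t)] = 1.4435 km/s.
Second burn Δv₂ = |v₂ − v_a| = 1.7795 km/s.
Δv = Δv₁ + Δv₂ = 3.2958 + 1.7795 = 5.075 km/s.

Δv = 5080 m/s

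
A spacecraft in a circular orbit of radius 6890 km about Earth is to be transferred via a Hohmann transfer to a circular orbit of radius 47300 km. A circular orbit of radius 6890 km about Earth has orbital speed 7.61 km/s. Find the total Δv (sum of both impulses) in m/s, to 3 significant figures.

Δv = 3880 m/s

From the circular-orbit relation v² = μ/r at r = 6890 km: μ = v²r = (7.61)² × 6890 = 3.99014×10^5 km³/s².
Semi-major axis of the transfer orbit: a_t = (6890 + 47300)/2 = 27095 km.
Circular speed at r₁: v₁ = √(μ/r₁) = √(3.99014×10^5/6890) = 7.6100 km/s.
On the transfer ellipse at r₁, vis-viva gives v_p = √[μ(2/r₁ − 1/a_t)] = 10.055 km/s.
First burn Δv₁ = |v_p − v₁| = 2.445 km/s.
At r₂, v₂ = √(μ/r₂) = 2.9044 km/s.
Transfer-orbit speed at r₂: v_a = √[μ(2/r₂ − 1/a_t)] = 1.4646 km/s.
Second burn Δv₂ = |v₂ − v_a| = 1.440 km/s.
Total Δv = Δv₁ + Δv₂ = 3.885 km/s.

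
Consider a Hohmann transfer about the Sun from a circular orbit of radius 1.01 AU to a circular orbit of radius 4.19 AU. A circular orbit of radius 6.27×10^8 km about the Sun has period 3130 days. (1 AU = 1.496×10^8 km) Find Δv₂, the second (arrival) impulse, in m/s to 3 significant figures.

Δv₂ = 5490 m/s

From Kepler's third law T² = 4π²r³/μ at r = 6.27×10^8 km, T = 3130 days = 3130 × 86400 s = 2.70432×10^8 s: μ = 4π²r³/T² = 1.33060×10^11 km³/s².
In km: r₁ = 1.01 × 1.496×10^8 = 1.51096×10^8 km; r₂ = 4.19 × 1.496×10^8 = 6.26824×10^8 km.
The Hohmann ellipse has a_t = (r₁ + r₂)/2 = 3.8896×10^8 km.
On the circular orbit at r = 6.26824×10^8 km, v_c = √(μ/r) = 14.57 km/s.
Transfer-orbit speed at the same r (vis-viva, a = a_t): v_t = √[μ(2/r − 1/a_t)] = 9.081 km/s.
Δv₂ = |v_t − v_c| = |9.081 − 14.57| = 5.489 km/s.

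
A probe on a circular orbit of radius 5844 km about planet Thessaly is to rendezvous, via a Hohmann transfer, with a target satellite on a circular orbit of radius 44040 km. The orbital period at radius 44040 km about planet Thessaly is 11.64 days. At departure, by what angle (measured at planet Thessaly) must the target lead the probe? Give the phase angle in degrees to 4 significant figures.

From Kepler's third law T² = 4π²r³/μ at r = 44040 km, T = 11.64 days = 11.64 × 86400 s = 1.005696×10^6 s: μ = 4π²r³/T² = 3334.02 km³/s².
The Hohmann ellipse has a_t = (r₁ + r₂)/2 = 24942 km.
The half-period of the transfer ellipse is t = π√(a_t³/μ) = 2.143×10^5 s.
Target angular speed ω₂ = √(μ/r₂³) = 6.248×10^-6 rad/s.
Angle swept by the target during transfer: ω₂·t = 1.339 rad = 76.72°.
The probe traverses 180° on the transfer ellipse, so the target must lead by 180° − 76.72° = 103.3°.

φ = 103.3°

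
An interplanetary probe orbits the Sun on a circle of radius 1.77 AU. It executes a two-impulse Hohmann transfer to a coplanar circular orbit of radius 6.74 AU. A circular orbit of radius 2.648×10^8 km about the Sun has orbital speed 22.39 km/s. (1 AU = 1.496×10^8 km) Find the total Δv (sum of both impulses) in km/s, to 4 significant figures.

From the circular-orbit relation v² = μ/r at r = 2.648×10^8 km: μ = v²r = (22.39)² × 2.648×10^8 = 1.32747×10^11 km³/s².
In km: r₁ = 1.77 × 1.496×10^8 = 2.64792×10^8 km; r₂ = 6.74 × 1.496×10^8 = 1.008304×10^9 km.
Semi-major axis of the transfer orbit: a_t = (2.64792×10^8 + 1.008304×10^9)/2 = 6.36548×10^8 km.
At r₁ the circular-orbit speed is v₁ = √(μ/r₁) = 22.3903 km/s.
Transfer-orbit speed at r₁ (v² = μ(2/r − 1/a)): v_p = √[μ(2/r₁ − 1/a_t)] = 28.1800 km/s.
First burn Δv₁ = |v_p − v₁| = 5.7897 km/s.
At r₂, v₂ = √(μ/r₂) = 11.4741 km/s.
Transfer-orbit speed at r₂: v_a = √[μ(2/r₂ − 1/a_t)] = 7.40038 km/s.
Second burn Δv₂ = |v₂ − v_a| = 4.0737 km/s.
Total Δv = Δv₁ + Δv₂ = 9.863 km/s.

Δv = 9.863 km/s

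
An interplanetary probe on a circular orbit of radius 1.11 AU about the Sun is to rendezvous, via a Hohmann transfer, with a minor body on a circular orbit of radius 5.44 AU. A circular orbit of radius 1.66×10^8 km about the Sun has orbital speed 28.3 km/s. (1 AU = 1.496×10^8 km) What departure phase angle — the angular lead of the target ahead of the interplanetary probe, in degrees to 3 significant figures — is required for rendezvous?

From the circular-orbit relation v² = μ/r at r = 1.66×10^8 km: μ = v²r = (28.3)² × 1.66×10^8 = 1.32948×10^11 km³/s².
In km: r₁ = 1.11 × 1.496×10^8 = 1.66056×10^8 km; r₂ = 5.44 × 1.496×10^8 = 8.13824×10^8 km.
Transfer-ellipse semi-major axis a_t = (r₁ + r₂)/2 = (1.66056×10^8 + 8.13824×10^8)/2 = 4.8994×10^8 km.
The half-period of the transfer ellipse is t = π√(a_t³/μ) = 9.34380×10^7 s.
The target's mean motion on its circular orbit is ω₂ = √(μ/r₂³) = 1.57052×10^-8 rad/s.
Angle swept by the target during transfer: ω₂·t = 1.4675 rad = 84.08°.
Arrival is 180° from departure on the ellipse, so φ = 180° − 84.08° = 95.9°.

φ = 95.9°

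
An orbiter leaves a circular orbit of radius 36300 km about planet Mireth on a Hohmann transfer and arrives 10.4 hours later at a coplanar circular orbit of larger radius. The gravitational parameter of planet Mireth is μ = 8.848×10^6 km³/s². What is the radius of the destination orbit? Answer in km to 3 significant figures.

Transfer time t = 10.4 hours = 37440 s, and t = π√(a_t³/μ).
So a_t = (μ t²/π²)^(1/3) = (8.848×10^6 × (37440)² / π²)^(1/3) = 1.0791×10^5 km.
Since a_t = (r₁ + r₂)/2, r₂ = 2a_t − r₁ = 2×1.0791×10^5 − 36300 = 1.7952×10^5 km.

r₂ = 1.80×10^5 km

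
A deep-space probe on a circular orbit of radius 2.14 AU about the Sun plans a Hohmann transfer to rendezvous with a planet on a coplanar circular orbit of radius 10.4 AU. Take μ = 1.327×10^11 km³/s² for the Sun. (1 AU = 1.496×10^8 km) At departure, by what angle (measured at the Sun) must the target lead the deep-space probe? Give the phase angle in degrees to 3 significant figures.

φ = 95.7°

In km: r₁ = 2.14 × 1.496×10^8 = 3.20144×10^8 km; r₂ = 10.4 × 1.496×10^8 = 1.55584×10^9 km.
Transfer-ellipse semi-major axis a_t = (r₁ + r₂)/2 = (3.20144×10^8 + 1.55584×10^9)/2 = 9.37992×10^8 km.
The half-period of the transfer ellipse is t = π√(a_t³/μ) = 2.4775×10^8 s.
Target angular speed ω₂ = √(μ/r₂³) = 5.9359×10^-9 rad/s.
Angle swept by the target during transfer: ω₂·t = 1.4706 rad = 84.26°.
The deep-space probe traverses 180° on the transfer ellipse, so the target must lead by 180° − 84.26° = 95.7°.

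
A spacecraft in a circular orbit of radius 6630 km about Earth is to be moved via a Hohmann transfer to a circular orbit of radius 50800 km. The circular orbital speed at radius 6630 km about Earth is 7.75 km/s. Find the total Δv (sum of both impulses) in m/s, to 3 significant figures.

Δv = 4010 m/s

From the circular-orbit relation v² = μ/r at r = 6630 km: μ = v²r = (7.75)² × 6630 = 3.98214×10^5 km³/s².
Semi-major axis of the transfer orbit: a_t = (6630 + 50800)/2 = 28715 km.
At r₁ the circular-orbit speed is v₁ = √(μ/r₁) = 7.75000 km/s.
Transfer-orbit speed at r₁ (v² = μ(2/r − 1/a)): v_p = √[μ(2/r₁ − 1/a_t)] = 10.3081 km/s.
First burn Δv₁ = |v_p − v₁| = 2.5581 km/s.
At r₂, v₂ = √(μ/r₂) = 2.7998 km/s.
Transfer-orbit speed at r₂: v_a = √[μ(2/r₂ − 1/a_t)] = 1.3453 km/s.
Second burn Δv₂ = |v₂ − v_a| = 1.4545 km/s.
Total Δv = Δv₁ + Δv₂ = 4.013 km/s.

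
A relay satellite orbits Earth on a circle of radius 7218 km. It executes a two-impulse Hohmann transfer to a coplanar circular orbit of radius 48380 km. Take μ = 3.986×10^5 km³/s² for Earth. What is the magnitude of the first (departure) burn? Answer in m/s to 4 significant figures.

Δv₁ = 2372 m/s

Semi-major axis of the transfer orbit: a_t = (7218 + 48380)/2 = 27799 km.
Circular speed at r = 7218 km: v_c = √(μ/r) = 7.431 km/s.
Vis-viva on the transfer ellipse at r = 7218 km gives v_t = √[μ(2/r − 1/a_t)] = 9.803 km/s.
Δv₁ = |v_t − v_c| = |9.803 − 7.431| = 2.372 km/s.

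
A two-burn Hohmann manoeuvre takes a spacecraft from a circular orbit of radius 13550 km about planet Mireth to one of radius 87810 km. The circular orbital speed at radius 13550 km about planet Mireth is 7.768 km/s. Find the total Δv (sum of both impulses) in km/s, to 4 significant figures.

From the circular-orbit relation v² = μ/r at r = 13550 km: μ = v²r = (7.768)² × 13550 = 8.17632×10^5 km³/s².
Transfer-ellipse semi-major axis a_t = (r₁ + r₂)/2 = (13550 + 87810)/2 = 50680 km.
Circular speed at r₁: v₁ = √(μ/r₁) = √(8.17632×10^5/13550) = 7.7680 km/s.
Transfer-orbit speed at r₁ (v² = μ(2/r − 1/a)): v_p = √[μ(2/r₁ − 1/a_t)] = 10.225 km/s.
First burn Δv₁ = |v_p − v₁| = 2.457 km/s.
At r₂, v₂ = √(μ/r₂) = 3.0515 km/s.
Transfer-orbit speed at r₂: v_a = √[μ(2/r₂ − 1/a_t)] = 1.5778 km/s.
Second burn Δv₂ = |v₂ − v_a| = 1.474 km/s.
Total Δv = Δv₁ + Δv₂ = 3.931 km/s.

Δv = 3.931 km/s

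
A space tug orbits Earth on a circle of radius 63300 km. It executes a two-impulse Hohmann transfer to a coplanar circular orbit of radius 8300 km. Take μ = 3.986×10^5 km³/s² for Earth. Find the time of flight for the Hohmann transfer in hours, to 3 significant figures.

Semi-major axis of the transfer orbit: a_t = (63300 + 8300)/2 = 35800 km.
Transfer time t = π√(a_t³/μ) = π√((35800)³ / 3.986×10^5) = 33710 s.
Converting: 33710 s ÷ 3600 s/hour = 9.36 hours.

t = 9.36 hours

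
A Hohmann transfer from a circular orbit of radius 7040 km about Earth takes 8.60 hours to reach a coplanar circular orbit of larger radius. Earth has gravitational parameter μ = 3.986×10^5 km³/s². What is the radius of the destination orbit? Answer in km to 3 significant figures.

Transfer time t = 8.60 hours = 30960 s, and t = π√(a_t³/μ).
So a_t = (μ t²/π²)^(1/3) = (3.986×10^5 × (30960)² / π²)^(1/3) = 33828 km.
Since a_t = (r₁ + r₂)/2, r₂ = 2a_t − r₁ = 2×33828 − 7040 = 60616 km.

r₂ = 60600 km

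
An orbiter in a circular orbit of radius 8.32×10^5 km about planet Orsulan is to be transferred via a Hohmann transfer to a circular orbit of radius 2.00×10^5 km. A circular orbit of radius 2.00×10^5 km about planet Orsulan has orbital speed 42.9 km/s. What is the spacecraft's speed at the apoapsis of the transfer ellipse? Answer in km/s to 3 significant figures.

From the circular-orbit relation v² = μ/r at r = 2.00×10^5 km: μ = v²r = (42.9)² × 2.00×10^5 = 3.68082×10^8 km³/s².
Transfer-ellipse semi-major axis a_t = (r₁ + r₂)/2 = (8.320×10^5 + 2.000×10^5)/2 = 5.160×10^5 km.
The apoapsis of the transfer ellipse is at r = 8.320×10^5 km.
From the vis-viva equation, v = √[μ(2/r − 1/a_t)] = 13.09 km/s.

v = 13.1 km/s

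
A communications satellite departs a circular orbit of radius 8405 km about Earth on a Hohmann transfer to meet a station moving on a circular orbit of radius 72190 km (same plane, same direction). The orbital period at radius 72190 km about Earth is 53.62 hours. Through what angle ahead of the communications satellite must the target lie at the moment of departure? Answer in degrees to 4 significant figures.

φ = 104.9°

From Kepler's third law T² = 4π²r³/μ at r = 72190 km, T = 53.62 hours = 53.62 × 3600 s = 1.93032×10^5 s: μ = 4π²r³/T² = 3.98595×10^5 km³/s².
The Hohmann ellipse has a_t = (r₁ + r₂)/2 = 40297.5 km.
Transfer time t = π√(a_t³/μ) = 40253 s.
The target's mean motion on its circular orbit is ω₂ = √(μ/r₂³) = 3.2550×10^-5 rad/s.
Angle swept by the target during transfer: ω₂·t = 1.3102 rad = 75.07°.
The communications satellite traverses 180° on the transfer ellipse, so the target must lead by 180° − 75.07° = 104.9°.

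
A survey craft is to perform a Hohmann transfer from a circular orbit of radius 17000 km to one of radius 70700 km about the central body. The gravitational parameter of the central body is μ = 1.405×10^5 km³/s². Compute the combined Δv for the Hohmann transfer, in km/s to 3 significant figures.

Δv = 1.31 km/s

The Hohmann ellipse has a_t = (r₁ + r₂)/2 = 43850 km.
Circular speed at r₁: v₁ = √(μ/r₁) = √(1.405×10^5/17000) = 2.874840 km/s.
On the transfer ellipse at r₁, v² = μ(2/r − 1/a) gives v_p = √[μ(2/r₁ − 1/a_t)] = 3.650384 km/s.
First burn Δv₁ = |v_p − v₁| = 0.775544 km/s.
At r₂, v₂ = √(μ/r₂) = 1.4097057 km/s.
Transfer-orbit speed at r₂: v_a = √[μ(2/r₂ − 1/a_t)] = 0.87774450 km/s.
Second burn Δv₂ = |v₂ − v_a| = 0.531961 km/s.
Total Δv = Δv₁ + Δv₂ = 1.308 km/s.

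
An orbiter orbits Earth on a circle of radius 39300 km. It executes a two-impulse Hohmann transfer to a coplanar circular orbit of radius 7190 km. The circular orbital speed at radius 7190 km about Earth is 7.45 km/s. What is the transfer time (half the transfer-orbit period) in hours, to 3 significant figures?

From the circular-orbit relation v² = μ/r at r = 7190 km: μ = v²r = (7.45)² × 7190 = 3.99063×10^5 km³/s².
Transfer-ellipse semi-major axis a_t = (r₁ + r₂)/2 = (39300 + 7190)/2 = 23245 km.
Transfer time t = π√(a_t³/μ) = π√((23245)³ / 3.99063×10^5) = 17625 s.
Converting: 17625 s ÷ 3600 s/hour = 4.90 hours.

t = 4.90 hours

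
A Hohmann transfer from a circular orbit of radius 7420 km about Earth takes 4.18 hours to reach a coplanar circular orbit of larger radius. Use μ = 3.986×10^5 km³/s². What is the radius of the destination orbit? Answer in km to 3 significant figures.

r₂ = 34400 km

Transfer time t = 4.18 hours = 15048 s, and t = π√(a_t³/μ).
So a_t = (μ t²/π²)^(1/3) = (3.986×10^5 × (15048)² / π²)^(1/3) = 20912 km.
Since a_t = (r₁ + r₂)/2, r₂ = 2a_t − r₁ = 2×20912 − 7420 = 34404 km.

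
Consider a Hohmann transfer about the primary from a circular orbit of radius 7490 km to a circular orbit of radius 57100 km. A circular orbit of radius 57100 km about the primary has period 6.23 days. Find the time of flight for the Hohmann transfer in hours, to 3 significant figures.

t = 31.8 hours

From Kepler's third law T² = 4π²r³/μ at r = 57100 km, T = 6.23 days = 6.23 × 86400 s = 5.38272×10^5 s: μ = 4π²r³/T² = 25366.7 km³/s².
Semi-major axis of the transfer orbit: a_t = (7490 + 57100)/2 = 32295 km.
By Kepler's third law the transfer-orbit period is T = 2π√(a_t³/μ), so t = T/2 = 1.145×10^5 s.
Converting: 1.145×10^5 s ÷ 3600 s/hour = 31.8 hours.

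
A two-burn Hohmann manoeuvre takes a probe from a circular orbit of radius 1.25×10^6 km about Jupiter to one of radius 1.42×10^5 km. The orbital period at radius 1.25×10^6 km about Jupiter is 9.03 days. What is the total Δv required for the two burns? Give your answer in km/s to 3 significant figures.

Δv = 15.7 km/s

From Kepler's third law T² = 4π²r³/μ at r = 1.25×10^6 km, T = 9.03 days = 9.03 × 86400 s = 7.80192×10^5 s: μ = 4π²r³/T² = 1.26674×10^8 km³/s².
Transfer-ellipse semi-major axis a_t = (r₁ + r₂)/2 = (1.250×10^6 + 1.420×10^5)/2 = 6.960×10^5 km.
Circular speed at r₁: v₁ = √(μ/r₁) = √(1.26674×10^8/1.250×10^6) = 10.067 km/s.
On the transfer ellipse at r₁, vis-viva gives v_a = √[μ(2/r₁ − 1/a_t)] = 4.5470 km/s.
First burn Δv₁ = |v_a − v₁| = 5.520 km/s.
At r₂, v₂ = √(μ/r₂) = 29.87 km/s.
Transfer-orbit speed at r₂: v_p = √[μ(2/r₂ − 1/a_t)] = 40.03 km/s.
Second burn Δv₂ = |v₂ − v_p| = 10.16 km/s.
Δv = Δv₁ + Δv₂ = 5.520 + 10.16 = 15.68 km/s.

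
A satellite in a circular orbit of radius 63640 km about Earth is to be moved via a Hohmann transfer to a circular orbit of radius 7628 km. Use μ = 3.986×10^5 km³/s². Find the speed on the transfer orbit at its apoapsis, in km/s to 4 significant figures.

v = 1.158 km/s

The Hohmann ellipse has a_t = (r₁ + r₂)/2 = 35634 km.
The apoapsis of the transfer ellipse is at r = 63640 km.
From the vis-viva equation, v = √[μ(2/r − 1/a_t)] = 1.158 km/s.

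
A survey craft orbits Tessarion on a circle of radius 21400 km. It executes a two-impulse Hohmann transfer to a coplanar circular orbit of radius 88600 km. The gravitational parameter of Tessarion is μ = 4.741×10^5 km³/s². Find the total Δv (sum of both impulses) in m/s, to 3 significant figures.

Transfer-ellipse semi-major axis a_t = (r₁ + r₂)/2 = (21400 + 88600)/2 = 55000 km.
Circular speed at r₁: v₁ = √(μ/r₁) = √(4.741×10^5/21400) = 4.707 km/s.
Transfer-orbit speed at r₁ (v² = μ(2/r − 1/a)): v_p = √[μ(2/r₁ − 1/a_t)] = 5.974 km/s.
First burn Δv₁ = |v_p − v₁| = 1.267 km/s.
Circular speed at r₂: v₂ = √(μ/r₂) = 2.3132 km/s.
Transfer-orbit speed at r₂: v_a = √[μ(2/r₂ − 1/a_t)] = 1.4429 km/s.
Second burn Δv₂ = |v₂ − v_a| = 0.8703 km/s.
Total Δv = Δv₁ + Δv₂ = 2.137 km/s.

Δv = 2140 m/s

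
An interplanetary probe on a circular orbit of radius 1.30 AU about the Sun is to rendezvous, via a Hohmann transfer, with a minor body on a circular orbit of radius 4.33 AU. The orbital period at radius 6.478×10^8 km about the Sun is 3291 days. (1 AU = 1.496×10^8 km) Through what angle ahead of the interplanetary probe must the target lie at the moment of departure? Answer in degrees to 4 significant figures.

φ = 85.65°

From Kepler's third law T² = 4π²r³/μ at r = 6.478×10^8 km, T = 3291 days = 3291 × 86400 s = 2.843424×10^8 s: μ = 4π²r³/T² = 1.32739×10^11 km³/s².
In km: r₁ = 1.30 × 1.496×10^8 = 1.9448×10^8 km; r₂ = 4.33 × 1.496×10^8 = 6.47768×10^8 km.
Transfer-ellipse semi-major axis a_t = (r₁ + r₂)/2 = (1.9448×10^8 + 6.47768×10^8)/2 = 4.21124×10^8 km.
Transfer time t = π√(a_t³/μ) = 7.4519×10^7 s.
Target angular speed ω₂ = √(μ/r₂³) = 2.2099×10^-8 rad/s.
Angle swept by the target during transfer: ω₂·t = 1.6468 rad = 94.35°.
The interplanetary probe traverses 180° on the transfer ellipse, so the target must lead by 180° − 94.35° = 85.65°.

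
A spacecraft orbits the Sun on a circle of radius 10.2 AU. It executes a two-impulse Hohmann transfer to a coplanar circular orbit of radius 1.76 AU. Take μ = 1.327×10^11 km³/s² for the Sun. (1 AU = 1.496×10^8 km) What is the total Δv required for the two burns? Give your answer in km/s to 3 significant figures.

In km: r₁ = 10.2 × 1.496×10^8 = 1.52592×10^9 km; r₂ = 1.76 × 1.496×10^8 = 2.63296×10^8 km.
Transfer-ellipse semi-major axis a_t = (r₁ + r₂)/2 = (1.52592×10^9 + 2.63296×10^8)/2 = 8.94608×10^8 km.
At r₁ the circular-orbit speed is v₁ = √(μ/r₁) = 9.325 km/s.
On the transfer ellipse at r₁, vis-viva equation gives v_a = √[μ(2/r₁ − 1/a_t)] = 5.059 km/s.
First burn Δv₁ = |v_a − v₁| = 4.266 km/s.
Circular speed at r₂: v₂ = √(μ/r₂) = 22.45 km/s.
Transfer-orbit speed at r₂: v_p = √[μ(2/r₂ − 1/a_t)] = 29.32 km/s.
Second burn Δv₂ = |v₂ − v_p| = 6.870 km/s.
Total Δv = Δv₁ + Δv₂ = 11.14 km/s.

Δv = 11.1 km/s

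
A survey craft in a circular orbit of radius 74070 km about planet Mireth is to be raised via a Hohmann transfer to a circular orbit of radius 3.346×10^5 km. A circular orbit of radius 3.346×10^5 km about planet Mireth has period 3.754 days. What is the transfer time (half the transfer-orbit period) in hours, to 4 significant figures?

t = 21.50 hours

From Kepler's third law T² = 4π²r³/μ at r = 3.346×10^5 km, T = 3.754 days = 3.754 × 86400 s = 3.243456×10^5 s: μ = 4π²r³/T² = 1.40579×10^7 km³/s².
Semi-major axis of the transfer orbit: a_t = (74070 + 3.346×10^5)/2 = 2.04335×10^5 km.
Transfer time t = π√(a_t³/μ) = π√((2.04335×10^5)³ / 1.40579×10^7) = 77390 s.
Converting: 77390 s ÷ 3600 s/hour = 21.50 hours.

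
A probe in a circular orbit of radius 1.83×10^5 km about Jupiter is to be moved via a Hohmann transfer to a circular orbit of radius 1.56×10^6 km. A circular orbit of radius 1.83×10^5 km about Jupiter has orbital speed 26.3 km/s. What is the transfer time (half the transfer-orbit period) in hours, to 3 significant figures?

t = 63.1 hours

From the circular-orbit relation v² = μ/r at r = 1.83×10^5 km: μ = v²r = (26.3)² × 1.83×10^5 = 1.26579×10^8 km³/s².
Transfer-ellipse semi-major axis a_t = (r₁ + r₂)/2 = (1.830×10^5 + 1.560×10^6)/2 = 8.715×10^5 km.
Transfer time t = π√(a_t³/μ) = π√((8.715×10^5)³ / 1.26579×10^8) = 2.272×10^5 s.
Converting: 2.272×10^5 s ÷ 3600 s/hour = 63.1 hours.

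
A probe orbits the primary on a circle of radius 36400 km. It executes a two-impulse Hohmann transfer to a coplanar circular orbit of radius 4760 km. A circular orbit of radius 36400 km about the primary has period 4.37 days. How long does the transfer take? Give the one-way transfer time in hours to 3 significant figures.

t = 22.3 hours

From Kepler's third law T² = 4π²r³/μ at r = 36400 km, T = 4.37 days = 4.37 × 86400 s = 3.77568×10^5 s: μ = 4π²r³/T² = 13355.9 km³/s².
The Hohmann ellipse has a_t = (r₁ + r₂)/2 = 20580 km.
Half the transfer-orbit period gives t = π√(a_t³/μ) = 80260 s.
Converting: 80260 s ÷ 3600 s/hour = 22.3 hours.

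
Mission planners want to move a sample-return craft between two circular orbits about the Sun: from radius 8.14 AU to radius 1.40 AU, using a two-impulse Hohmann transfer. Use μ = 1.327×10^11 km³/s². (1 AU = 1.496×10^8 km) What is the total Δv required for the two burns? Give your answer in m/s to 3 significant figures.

Δv = 12500 m/s

In km: r₁ = 8.14 × 1.496×10^8 = 1.217744×10^9 km; r₂ = 1.40 × 1.496×10^8 = 2.0944×10^8 km.
The Hohmann ellipse has a_t = (r₁ + r₂)/2 = 7.13592×10^8 km.
Circular speed at r₁: v₁ = √(μ/r₁) = √(1.327×10^11/1.217744×10^9) = 10.439 km/s.
Transfer-orbit speed at r₁ (v² = μ(2/r − 1/a)): v_a = √[μ(2/r₁ − 1/a_t)] = 5.6554 km/s.
First burn Δv₁ = |v_a − v₁| = 4.7836 km/s.
At r₂, v₂ = √(μ/r₂) = 25.1713 km/s.
Transfer-orbit speed at r₂: v_p = √[μ(2/r₂ − 1/a_t)] = 32.8820 km/s.
Second burn Δv₂ = |v₂ − v_p| = 7.7107 km/s.
Total Δv = Δv₁ + Δv₂ = 12.49 km/s.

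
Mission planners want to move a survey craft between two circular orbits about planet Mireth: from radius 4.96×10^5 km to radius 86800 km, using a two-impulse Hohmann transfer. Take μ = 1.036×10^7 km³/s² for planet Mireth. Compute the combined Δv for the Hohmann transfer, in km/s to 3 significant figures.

Δv = 5.40 km/s

Transfer-ellipse semi-major axis a_t = (r₁ + r₂)/2 = (4.960×10^5 + 86800)/2 = 2.914×10^5 km.
At r₁ the circular-orbit speed is v₁ = √(μ/r₁) = 4.570 km/s.
Transfer-orbit speed at r₁ (v² = μ(2/r − 1/a)): v_a = √[μ(2/r₁ − 1/a_t)] = 2.494 km/s.
First burn Δv₁ = |v_a − v₁| = 2.076 km/s.
Circular speed at r₂: v₂ = √(μ/r₂) = 10.925 km/s.
Transfer-orbit speed at r₂: v_p = √[μ(2/r₂ − 1/a_t)] = 14.253 km/s.
Second burn Δv₂ = |v₂ − v_p| = 3.328 km/s.
Δv = Δv₁ + Δv₂ = 2.076 + 3.328 = 5.404 km/s.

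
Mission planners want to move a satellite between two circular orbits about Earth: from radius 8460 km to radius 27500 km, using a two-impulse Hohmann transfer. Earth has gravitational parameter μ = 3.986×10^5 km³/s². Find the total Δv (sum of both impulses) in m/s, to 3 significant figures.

Δv = 2820 m/s

Semi-major axis of the transfer orbit: a_t = (8460 + 27500)/2 = 17980 km.
At r₁ the circular-orbit speed is v₁ = √(μ/r₁) = 6.864 km/s.
On the transfer ellipse at r₁, v² = μ(2/r − 1/a) gives v_p = √[μ(2/r₁ − 1/a_t)] = 8.489 km/s.
First burn Δv₁ = |v_p − v₁| = 1.625 km/s.
Circular speed at r₂: v₂ = √(μ/r₂) = 3.8072 km/s.
Transfer-orbit speed at r₂: v_a = √[μ(2/r₂ − 1/a_t)] = 2.6115 km/s.
Second burn Δv₂ = |v₂ − v_a| = 1.196 km/s.
Total Δv = Δv₁ + Δv₂ = 2.821 km/s.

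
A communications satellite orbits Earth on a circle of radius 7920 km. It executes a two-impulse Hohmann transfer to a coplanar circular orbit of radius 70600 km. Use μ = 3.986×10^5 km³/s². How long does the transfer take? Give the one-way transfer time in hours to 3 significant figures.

Transfer-ellipse semi-major axis a_t = (r₁ + r₂)/2 = (7920 + 70600)/2 = 39260 km.
Transfer time t = π√(a_t³/μ) = π√((39260)³ / 3.986×10^5) = 38710 s.
Converting: 38710 s ÷ 3600 s/hour = 10.8 hours.

t = 10.8 hours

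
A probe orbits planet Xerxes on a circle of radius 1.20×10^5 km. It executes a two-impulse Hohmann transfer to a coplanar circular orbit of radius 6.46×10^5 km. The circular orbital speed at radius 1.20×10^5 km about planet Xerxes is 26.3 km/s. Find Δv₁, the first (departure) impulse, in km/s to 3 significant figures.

Δv₁ = 7.86 km/s

From the circular-orbit relation v² = μ/r at r = 1.20×10^5 km: μ = v²r = (26.3)² × 1.20×10^5 = 8.30028×10^7 km³/s².
Semi-major axis of the transfer orbit: a_t = (1.200×10^5 + 6.460×10^5)/2 = 3.830×10^5 km.
Circular speed at r = 1.200×10^5 km: v_c = √(μ/r) = 26.300 km/s.
Transfer-orbit speed at the same r (vis-viva, a = a_t): v_t = √[μ(2/r − 1/a_t)] = 34.156 km/s.
Δv₁ = |v_t − v_c| = |34.156 − 26.300| = 7.856 km/s.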